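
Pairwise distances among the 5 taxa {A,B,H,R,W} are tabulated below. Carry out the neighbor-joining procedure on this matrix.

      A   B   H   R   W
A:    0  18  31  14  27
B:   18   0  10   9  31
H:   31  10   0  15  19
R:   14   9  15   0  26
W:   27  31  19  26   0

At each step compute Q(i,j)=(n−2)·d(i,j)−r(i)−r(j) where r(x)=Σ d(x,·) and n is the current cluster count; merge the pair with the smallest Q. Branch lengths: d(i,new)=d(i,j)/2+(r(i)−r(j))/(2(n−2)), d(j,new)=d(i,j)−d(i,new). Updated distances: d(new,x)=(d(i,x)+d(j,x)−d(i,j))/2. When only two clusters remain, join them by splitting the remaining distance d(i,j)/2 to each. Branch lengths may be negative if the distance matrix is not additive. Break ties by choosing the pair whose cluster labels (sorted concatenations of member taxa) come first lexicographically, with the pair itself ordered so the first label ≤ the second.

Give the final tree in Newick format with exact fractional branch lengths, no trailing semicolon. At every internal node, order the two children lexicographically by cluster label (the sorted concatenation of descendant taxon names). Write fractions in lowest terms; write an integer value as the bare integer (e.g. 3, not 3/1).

step 1: merge (H,W) at d=19, Q=-121; branch lengths H→29/6, W→85/6; new cluster HW
  updated: d(A,HW)=39/2, d(B,HW)=11, d(HW,R)=11
step 2: merge (A,R) at d=14, Q=-115/2; branch lengths A→91/8, R→21/8; new cluster AR
  updated: d(AR,B)=13/2, d(AR,HW)=33/4
step 3: merge (AR,B) at d=13/2, Q=-103/4; branch lengths AR→15/8, B→37/8; new cluster ABR
  updated: d(ABR,HW)=51/8
step 4: merge (ABR,HW) at d=51/8; branch lengths ABR→51/16, HW→51/16; new cluster ABHRW
final tree: (((A:91/8,R:21/8):15/8,B:37/8):51/16,(H:29/6,W:85/6):51/16)
total length: 367/8

(((A:91/8,R:21/8):15/8,B:37/8):51/16,(H:29/6,W:85/6):51/16)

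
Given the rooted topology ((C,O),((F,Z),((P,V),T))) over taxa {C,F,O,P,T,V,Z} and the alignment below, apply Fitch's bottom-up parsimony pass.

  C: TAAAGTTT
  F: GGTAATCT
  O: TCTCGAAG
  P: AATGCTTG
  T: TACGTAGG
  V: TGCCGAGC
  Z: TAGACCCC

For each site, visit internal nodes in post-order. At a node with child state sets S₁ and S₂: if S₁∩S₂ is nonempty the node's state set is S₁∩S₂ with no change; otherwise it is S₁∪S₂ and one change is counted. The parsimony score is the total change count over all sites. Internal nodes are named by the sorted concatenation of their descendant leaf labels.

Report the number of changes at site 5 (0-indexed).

4

[col 0] CO: children C:{T}, O:{T} ∩→ {T}; cost 0
[col 0] FZ: children F:{G}, Z:{T} ∪→ {G,T}; cost 1
[col 0] PV: children P:{A}, V:{T} ∪→ {A,T}; cost 1
[col 0] PTV: children PV:{A,T}, T:{T} ∩→ {T}; cost 0
[col 0] FPTVZ: children FZ:{G,T}, PTV:{T} ∩→ {T}; cost 0
[col 0] CFOPTVZ: children CO:{T}, FPTVZ:{T} ∩→ {T}; cost 0
[col 1] CO: children C:{A}, O:{C} ∪→ {A,C}; cost 1
[col 1] FZ: children F:{G}, Z:{A} ∪→ {A,G}; cost 1
[col 1] PV: children P:{A}, V:{G} ∪→ {A,G}; cost 1
[col 1] PTV: children PV:{A,G}, T:{A} ∩→ {A}; cost 0
[col 1] FPTVZ: children FZ:{A,G}, PTV:{A} ∩→ {A}; cost 0
[col 1] CFOPTVZ: children CO:{A,C}, FPTVZ:{A} ∩→ {A}; cost 0
[col 2] CO: children C:{A}, O:{T} ∪→ {A,T}; cost 1
[col 2] FZ: children F:{T}, Z:{G} ∪→ {G,T}; cost 1
[col 2] PV: children P:{T}, V:{C} ∪→ {C,T}; cost 1
[col 2] PTV: children PV:{C,T}, T:{C} ∩→ {C}; cost 0
[col 2] FPTVZ: children FZ:{G,T}, PTV:{C} ∪→ {C,G,T}; cost 1
[col 2] CFOPTVZ: children CO:{A,T}, FPTVZ:{C,G,T} ∩→ {T}; cost 0
[col 3] CO: children C:{A}, O:{C} ∪→ {A,C}; cost 1
[col 3] FZ: children F:{A}, Z:{A} ∩→ {A}; cost 0
[col 3] PV: children P:{G}, V:{C} ∪→ {C,G}; cost 1
[col 3] PTV: children PV:{C,G}, T:{G} ∩→ {G}; cost 0
[col 3] FPTVZ: children FZ:{A}, PTV:{G} ∪→ {A,G}; cost 1
[col 3] CFOPTVZ: children CO:{A,C}, FPTVZ:{A,G} ∩→ {A}; cost 0
[col 4] CO: children C:{G}, O:{G} ∩→ {G}; cost 0
[col 4] FZ: children F:{A}, Z:{C} ∪→ {A,C}; cost 1
[col 4] PV: children P:{C}, V:{G} ∪→ {C,G}; cost 1
[col 4] PTV: children PV:{C,G}, T:{T} ∪→ {C,G,T}; cost 1
[col 4] FPTVZ: children FZ:{A,C}, PTV:{C,G,T} ∩→ {C}; cost 0
[col 4] CFOPTVZ: children CO:{G}, FPTVZ:{C} ∪→ {C,G}; cost 1
[col 5] CO: children C:{T}, O:{A} ∪→ {A,T}; cost 1
[col 5] FZ: children F:{T}, Z:{C} ∪→ {C,T}; cost 1
[col 5] PV: children P:{T}, V:{A} ∪→ {A,T}; cost 1
[col 5] PTV: children PV:{A,T}, T:{A} ∩→ {A}; cost 0
[col 5] FPTVZ: children FZ:{C,T}, PTV:{A} ∪→ {A,C,T}; cost 1
[col 5] CFOPTVZ: children CO:{A,T}, FPTVZ:{A,C,T} ∩→ {A,T}; cost 0
[col 6] CO: children C:{T}, O:{A} ∪→ {A,T}; cost 1
[col 6] FZ: children F:{C}, Z:{C} ∩→ {C}; cost 0
[col 6] PV: children P:{T}, V:{G} ∪→ {G,T}; cost 1
[col 6] PTV: children PV:{G,T}, T:{G} ∩→ {G}; cost 0
[col 6] FPTVZ: children FZ:{C}, PTV:{G} ∪→ {C,G}; cost 1
[col 6] CFOPTVZ: children CO:{A,T}, FPTVZ:{C,G} ∪→ {A,C,G,T}; cost 1
[col 7] CO: children C:{T}, O:{G} ∪→ {G,T}; cost 1
[col 7] FZ: children F:{T}, Z:{C} ∪→ {C,T}; cost 1
[col 7] PV: children P:{G}, V:{C} ∪→ {C,G}; cost 1
[col 7] PTV: children PV:{C,G}, T:{G} ∩→ {G}; cost 0
[col 7] FPTVZ: children FZ:{C,T}, PTV:{G} ∪→ {C,G,T}; cost 1
[col 7] CFOPTVZ: children CO:{G,T}, FPTVZ:{C,G,T} ∩→ {G,T}; cost 0
per-site changes: [2, 3, 4, 3, 4, 4, 4, 4]; total = 28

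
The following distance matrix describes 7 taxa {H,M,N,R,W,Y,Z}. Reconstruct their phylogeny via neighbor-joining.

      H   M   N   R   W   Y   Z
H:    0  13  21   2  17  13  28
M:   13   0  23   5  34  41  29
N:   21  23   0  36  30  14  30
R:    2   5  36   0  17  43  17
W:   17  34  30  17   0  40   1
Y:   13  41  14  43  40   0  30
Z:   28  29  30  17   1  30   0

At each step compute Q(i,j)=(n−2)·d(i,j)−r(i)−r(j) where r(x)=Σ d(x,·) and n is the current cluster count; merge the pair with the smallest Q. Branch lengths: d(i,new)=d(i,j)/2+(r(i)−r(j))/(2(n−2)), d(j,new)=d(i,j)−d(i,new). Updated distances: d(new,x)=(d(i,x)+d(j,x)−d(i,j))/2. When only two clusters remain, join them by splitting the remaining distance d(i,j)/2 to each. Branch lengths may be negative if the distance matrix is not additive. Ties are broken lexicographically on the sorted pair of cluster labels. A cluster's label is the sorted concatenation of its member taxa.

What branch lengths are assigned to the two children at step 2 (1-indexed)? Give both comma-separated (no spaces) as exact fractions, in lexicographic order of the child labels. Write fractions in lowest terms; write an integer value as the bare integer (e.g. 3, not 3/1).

17/4,39/4

step 1: merge (W,Z) at d=1, Q=-269; branch lengths W→9/10, Z→1/10; new cluster WZ
  updated: d(H,WZ)=22, d(M,WZ)=31, d(N,WZ)=59/2, d(R,WZ)=33/2, d(WZ,Y)=69/2
step 2: merge (N,Y) at d=14, Q=-213; branch lengths N→17/4, Y→39/4; new cluster NY
  updated: d(H,NY)=10, d(M,NY)=25, d(NY,R)=65/2, d(NY,WZ)=25
step 3: merge (M,R) at d=5, Q=-115; branch lengths M→11/2, R→-1/2; new cluster MR
  updated: d(H,MR)=5, d(MR,NY)=105/4, d(MR,WZ)=85/4
step 4: merge (H,MR) at d=5, Q=-159/2; branch lengths H→-11/8, MR→51/8; new cluster HMR
  updated: d(HMR,NY)=125/8, d(HMR,WZ)=153/8
step 5: merge (HMR,NY) at d=125/8, Q=-239/4; branch lengths HMR→39/8, NY→43/4; new cluster HMNRY
  updated: d(HMNRY,WZ)=57/4
step 6: merge (HMNRY,WZ) at d=57/4; branch lengths HMNRY→57/8, WZ→57/8; new cluster HMNRWYZ
final tree: (((H:-11/8,(M:11/2,R:-1/2):51/8):39/8,(N:17/4,Y:39/4):43/4):57/8,(W:9/10,Z:1/10):57/8)
total length: 439/8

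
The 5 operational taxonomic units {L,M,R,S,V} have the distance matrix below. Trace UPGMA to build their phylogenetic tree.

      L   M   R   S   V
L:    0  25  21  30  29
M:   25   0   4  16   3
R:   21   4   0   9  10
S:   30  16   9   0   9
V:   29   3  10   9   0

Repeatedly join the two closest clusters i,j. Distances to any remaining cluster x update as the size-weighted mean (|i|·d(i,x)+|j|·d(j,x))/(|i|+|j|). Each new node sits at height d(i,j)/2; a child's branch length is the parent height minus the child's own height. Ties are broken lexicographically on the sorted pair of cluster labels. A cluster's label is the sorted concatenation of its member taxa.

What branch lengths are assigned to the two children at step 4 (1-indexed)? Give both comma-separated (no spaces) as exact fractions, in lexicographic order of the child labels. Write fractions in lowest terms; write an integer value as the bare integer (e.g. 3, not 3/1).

iteration 1: select M,V (d=3); attach at lengths (3/2, 3/2); label the merged cluster MV
  updated: d(L,MV)=27, d(MV,R)=7, d(MV,S)=25/2
iteration 2: select MV,R (d=7); attach at lengths (2, 7/2); label the merged cluster MRV
  updated: d(L,MRV)=25, d(MRV,S)=34/3
iteration 3: select MRV,S (d=34/3); attach at lengths (13/6, 17/3); label the merged cluster MRSV
  updated: d(L,MRSV)=105/4
iteration 4: select L,MRSV (d=105/4); attach at lengths (105/8, 179/24); label the merged cluster LMRSV
final tree: (L:105/8,(((M:3/2,V:3/2):2,R:7/2):13/6,S:17/3):179/24)
total length: 443/12

105/8,179/24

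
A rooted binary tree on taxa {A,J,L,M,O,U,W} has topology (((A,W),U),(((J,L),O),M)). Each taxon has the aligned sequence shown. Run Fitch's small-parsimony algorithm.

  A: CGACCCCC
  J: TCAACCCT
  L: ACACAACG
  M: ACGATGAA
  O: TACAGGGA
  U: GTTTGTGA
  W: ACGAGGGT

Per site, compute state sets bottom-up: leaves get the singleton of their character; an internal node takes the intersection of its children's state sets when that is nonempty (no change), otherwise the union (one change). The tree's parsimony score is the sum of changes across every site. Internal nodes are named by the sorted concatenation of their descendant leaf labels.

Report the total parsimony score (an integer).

site 0, node AW: A={C} ∪ W={A} → {A,C} (+1)
site 0, node AUW: AW={A,C} ∪ U={G} → {A,C,G} (+1)
site 0, node JL: J={T} ∪ L={A} → {A,T} (+1)
site 0, node JLO: JL={A,T} ∩ O={T} → {T} (+0)
site 0, node JLMO: JLO={T} ∪ M={A} → {A,T} (+1)
site 0, node AJLMOUW: AUW={A,C,G} ∩ JLMO={A,T} → {A} (+0)
site 1, node AW: A={G} ∪ W={C} → {C,G} (+1)
site 1, node AUW: AW={C,G} ∪ U={T} → {C,G,T} (+1)
site 1, node JL: J={C} ∩ L={C} → {C} (+0)
site 1, node JLO: JL={C} ∪ O={A} → {A,C} (+1)
site 1, node JLMO: JLO={A,C} ∩ M={C} → {C} (+0)
site 1, node AJLMOUW: AUW={C,G,T} ∩ JLMO={C} → {C} (+0)
site 2, node AW: A={A} ∪ W={G} → {A,G} (+1)
site 2, node AUW: AW={A,G} ∪ U={T} → {A,G,T} (+1)
site 2, node JL: J={A} ∩ L={A} → {A} (+0)
site 2, node JLO: JL={A} ∪ O={C} → {A,C} (+1)
site 2, node JLMO: JLO={A,C} ∪ M={G} → {A,C,G} (+1)
site 2, node AJLMOUW: AUW={A,G,T} ∩ JLMO={A,C,G} → {A,G} (+0)
site 3, node AW: A={C} ∪ W={A} → {A,C} (+1)
site 3, node AUW: AW={A,C} ∪ U={T} → {A,C,T} (+1)
site 3, node JL: J={A} ∪ L={C} → {A,C} (+1)
site 3, node JLO: JL={A,C} ∩ O={A} → {A} (+0)
site 3, node JLMO: JLO={A} ∩ M={A} → {A} (+0)
site 3, node AJLMOUW: AUW={A,C,T} ∩ JLMO={A} → {A} (+0)
site 4, node AW: A={C} ∪ W={G} → {C,G} (+1)
site 4, node AUW: AW={C,G} ∩ U={G} → {G} (+0)
site 4, node JL: J={C} ∪ L={A} → {A,C} (+1)
site 4, node JLO: JL={A,C} ∪ O={G} → {A,C,G} (+1)
site 4, node JLMO: JLO={A,C,G} ∪ M={T} → {A,C,G,T} (+1)
site 4, node AJLMOUW: AUW={G} ∩ JLMO={A,C,G,T} → {G} (+0)
site 5, node AW: A={C} ∪ W={G} → {C,G} (+1)
site 5, node AUW: AW={C,G} ∪ U={T} → {C,G,T} (+1)
site 5, node JL: J={C} ∪ L={A} → {A,C} (+1)
site 5, node JLO: JL={A,C} ∪ O={G} → {A,C,G} (+1)
site 5, node JLMO: JLO={A,C,G} ∩ M={G} → {G} (+0)
site 5, node AJLMOUW: AUW={C,G,T} ∩ JLMO={G} → {G} (+0)
site 6, node AW: A={C} ∪ W={G} → {C,G} (+1)
site 6, node AUW: AW={C,G} ∩ U={G} → {G} (+0)
site 6, node JL: J={C} ∩ L={C} → {C} (+0)
site 6, node JLO: JL={C} ∪ O={G} → {C,G} (+1)
site 6, node JLMO: JLO={C,G} ∪ M={A} → {A,C,G} (+1)
site 6, node AJLMOUW: AUW={G} ∩ JLMO={A,C,G} → {G} (+0)
site 7, node AW: A={C} ∪ W={T} → {C,T} (+1)
site 7, node AUW: AW={C,T} ∪ U={A} → {A,C,T} (+1)
site 7, node JL: J={T} ∪ L={G} → {G,T} (+1)
site 7, node JLO: JL={G,T} ∪ O={A} → {A,G,T} (+1)
site 7, node JLMO: JLO={A,G,T} ∩ M={A} → {A} (+0)
site 7, node AJLMOUW: AUW={A,C,T} ∩ JLMO={A} → {A} (+0)
per-site changes: [4, 3, 4, 3, 4, 4, 3, 4]; total = 29

29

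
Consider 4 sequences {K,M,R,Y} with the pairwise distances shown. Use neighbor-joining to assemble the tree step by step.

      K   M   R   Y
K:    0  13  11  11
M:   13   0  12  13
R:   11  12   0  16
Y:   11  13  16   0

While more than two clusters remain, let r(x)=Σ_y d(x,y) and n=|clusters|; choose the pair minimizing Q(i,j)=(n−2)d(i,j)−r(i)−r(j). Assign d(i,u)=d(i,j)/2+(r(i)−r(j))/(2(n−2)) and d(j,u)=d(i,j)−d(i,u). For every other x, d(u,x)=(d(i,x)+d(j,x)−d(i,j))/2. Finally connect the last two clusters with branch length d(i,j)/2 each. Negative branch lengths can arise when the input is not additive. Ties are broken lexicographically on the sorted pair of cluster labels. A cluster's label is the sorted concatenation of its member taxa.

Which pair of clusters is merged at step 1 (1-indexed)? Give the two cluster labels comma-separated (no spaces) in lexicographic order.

K,Y

1. join K+Y (d=11, Q=-53) ⇒ KY; edges |K|=17/4, |Y|=27/4
  updated: d(KY,M)=15/2, d(KY,R)=8
2. join KY+M (d=15/2, Q=-55/2) ⇒ KMY; edges |KY|=7/4, |M|=23/4
  updated: d(KMY,R)=25/4
3. join KMY+R (d=25/4) ⇒ KMRY; edges |KMY|=25/8, |R|=25/8
final tree: (((K:17/4,Y:27/4):7/4,M:23/4):25/8,R:25/8)
total length: 99/4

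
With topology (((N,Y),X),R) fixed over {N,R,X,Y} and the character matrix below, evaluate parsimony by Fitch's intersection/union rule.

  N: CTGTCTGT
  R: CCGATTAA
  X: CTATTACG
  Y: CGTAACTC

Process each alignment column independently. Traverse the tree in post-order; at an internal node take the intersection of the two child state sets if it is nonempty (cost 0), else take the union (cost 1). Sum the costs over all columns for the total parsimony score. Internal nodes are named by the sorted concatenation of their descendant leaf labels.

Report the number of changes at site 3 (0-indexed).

site 0, node NY: N={C} ∩ Y={C} → {C} (+0)
site 0, node NXY: NY={C} ∩ X={C} → {C} (+0)
site 0, node NRXY: NXY={C} ∩ R={C} → {C} (+0)
site 1, node NY: N={T} ∪ Y={G} → {G,T} (+1)
site 1, node NXY: NY={G,T} ∩ X={T} → {T} (+0)
site 1, node NRXY: NXY={T} ∪ R={C} → {C,T} (+1)
site 2, node NY: N={G} ∪ Y={T} → {G,T} (+1)
site 2, node NXY: NY={G,T} ∪ X={A} → {A,G,T} (+1)
site 2, node NRXY: NXY={A,G,T} ∩ R={G} → {G} (+0)
site 3, node NY: N={T} ∪ Y={A} → {A,T} (+1)
site 3, node NXY: NY={A,T} ∩ X={T} → {T} (+0)
site 3, node NRXY: NXY={T} ∪ R={A} → {A,T} (+1)
site 4, node NY: N={C} ∪ Y={A} → {A,C} (+1)
site 4, node NXY: NY={A,C} ∪ X={T} → {A,C,T} (+1)
site 4, node NRXY: NXY={A,C,T} ∩ R={T} → {T} (+0)
site 5, node NY: N={T} ∪ Y={C} → {C,T} (+1)
site 5, node NXY: NY={C,T} ∪ X={A} → {A,C,T} (+1)
site 5, node NRXY: NXY={A,C,T} ∩ R={T} → {T} (+0)
site 6, node NY: N={G} ∪ Y={T} → {G,T} (+1)
site 6, node NXY: NY={G,T} ∪ X={C} → {C,G,T} (+1)
site 6, node NRXY: NXY={C,G,T} ∪ R={A} → {A,C,G,T} (+1)
site 7, node NY: N={T} ∪ Y={C} → {C,T} (+1)
site 7, node NXY: NY={C,T} ∪ X={G} → {C,G,T} (+1)
site 7, node NRXY: NXY={C,G,T} ∪ R={A} → {A,C,G,T} (+1)
per-site changes: [0, 2, 2, 2, 2, 2, 3, 3]; total = 16

2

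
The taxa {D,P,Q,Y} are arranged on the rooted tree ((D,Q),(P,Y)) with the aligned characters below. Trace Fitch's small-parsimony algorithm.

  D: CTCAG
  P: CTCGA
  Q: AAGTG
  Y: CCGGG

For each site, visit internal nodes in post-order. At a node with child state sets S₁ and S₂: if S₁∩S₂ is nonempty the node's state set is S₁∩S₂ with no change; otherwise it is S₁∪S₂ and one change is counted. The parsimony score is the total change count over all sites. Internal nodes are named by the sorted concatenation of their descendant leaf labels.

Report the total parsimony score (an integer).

8

[col 0] DQ: children D:{C}, Q:{A} ∪→ {A,C}; cost 1
[col 0] PY: children P:{C}, Y:{C} ∩→ {C}; cost 0
[col 0] DPQY: children DQ:{A,C}, PY:{C} ∩→ {C}; cost 0
[col 1] DQ: children D:{T}, Q:{A} ∪→ {A,T}; cost 1
[col 1] PY: children P:{T}, Y:{C} ∪→ {C,T}; cost 1
[col 1] DPQY: children DQ:{A,T}, PY:{C,T} ∩→ {T}; cost 0
[col 2] DQ: children D:{C}, Q:{G} ∪→ {C,G}; cost 1
[col 2] PY: children P:{C}, Y:{G} ∪→ {C,G}; cost 1
[col 2] DPQY: children DQ:{C,G}, PY:{C,G} ∩→ {C,G}; cost 0
[col 3] DQ: children D:{A}, Q:{T} ∪→ {A,T}; cost 1
[col 3] PY: children P:{G}, Y:{G} ∩→ {G}; cost 0
[col 3] DPQY: children DQ:{A,T}, PY:{G} ∪→ {A,G,T}; cost 1
[col 4] DQ: children D:{G}, Q:{G} ∩→ {G}; cost 0
[col 4] PY: children P:{A}, Y:{G} ∪→ {A,G}; cost 1
[col 4] DPQY: children DQ:{G}, PY:{A,G} ∩→ {G}; cost 0
per-site changes: [1, 2, 2, 2, 1]; total = 8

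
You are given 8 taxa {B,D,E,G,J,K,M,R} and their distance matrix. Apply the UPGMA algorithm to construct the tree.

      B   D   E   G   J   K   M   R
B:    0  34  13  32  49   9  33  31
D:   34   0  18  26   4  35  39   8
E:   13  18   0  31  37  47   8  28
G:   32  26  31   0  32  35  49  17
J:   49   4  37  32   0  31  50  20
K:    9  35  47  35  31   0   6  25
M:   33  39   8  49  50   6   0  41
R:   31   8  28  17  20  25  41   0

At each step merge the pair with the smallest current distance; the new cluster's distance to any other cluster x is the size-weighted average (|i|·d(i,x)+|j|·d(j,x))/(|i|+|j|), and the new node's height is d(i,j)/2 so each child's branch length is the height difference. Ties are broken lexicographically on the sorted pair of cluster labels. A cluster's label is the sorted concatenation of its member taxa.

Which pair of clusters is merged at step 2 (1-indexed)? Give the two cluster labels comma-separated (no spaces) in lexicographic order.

step 1: merge (D,J) at d=4; branch lengths D→2, J→2; new cluster DJ
  updated: d(B,DJ)=83/2, d(DJ,E)=55/2, d(DJ,G)=29, d(DJ,K)=33, d(DJ,M)=89/2, d(DJ,R)=14
step 2: merge (K,M) at d=6; branch lengths K→3, M→3; new cluster KM
  updated: d(B,KM)=21, d(DJ,KM)=155/4, d(E,KM)=55/2, d(G,KM)=42, d(KM,R)=33
step 3: merge (B,E) at d=13; branch lengths B→13/2, E→13/2; new cluster BE
  updated: d(BE,DJ)=69/2, d(BE,G)=63/2, d(BE,KM)=97/4, d(BE,R)=59/2
step 4: merge (DJ,R) at d=14; branch lengths DJ→5, R→7; new cluster DJR
  updated: d(BE,DJR)=197/6, d(DJR,G)=25, d(DJR,KM)=221/6
step 5: merge (BE,KM) at d=97/4; branch lengths BE→45/8, KM→73/8; new cluster BEKM
  updated: d(BEKM,DJR)=209/6, d(BEKM,G)=147/4
step 6: merge (DJR,G) at d=25; branch lengths DJR→11/2, G→25/2; new cluster DGJR
  updated: d(BEKM,DGJR)=565/16
step 7: merge (BEKM,DGJR) at d=565/16; branch lengths BEKM→177/32, DGJR→165/32; new cluster BDEGJKMR
final tree: (((B:13/2,E:13/2):45/8,(K:3,M:3):73/8):177/32,(((D:2,J:2):5,R:7):11/2,G:25/2):165/32)
total length: 1255/16

K,M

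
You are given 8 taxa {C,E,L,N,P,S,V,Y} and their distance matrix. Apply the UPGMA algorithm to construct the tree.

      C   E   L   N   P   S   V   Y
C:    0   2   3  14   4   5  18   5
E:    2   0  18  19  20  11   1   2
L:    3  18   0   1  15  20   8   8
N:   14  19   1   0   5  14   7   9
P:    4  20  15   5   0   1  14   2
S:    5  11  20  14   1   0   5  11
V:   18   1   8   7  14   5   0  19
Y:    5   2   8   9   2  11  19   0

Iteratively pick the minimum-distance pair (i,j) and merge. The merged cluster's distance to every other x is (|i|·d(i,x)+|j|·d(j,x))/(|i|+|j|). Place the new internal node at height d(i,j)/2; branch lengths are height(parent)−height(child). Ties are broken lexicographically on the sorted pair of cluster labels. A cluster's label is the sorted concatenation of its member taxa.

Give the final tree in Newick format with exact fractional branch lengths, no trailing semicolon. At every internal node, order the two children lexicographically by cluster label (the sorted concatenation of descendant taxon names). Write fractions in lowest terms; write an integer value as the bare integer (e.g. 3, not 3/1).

1. join E+V (d=1) ⇒ EV; edges |E|=1/2, |V|=1/2
  updated: d(C,EV)=10, d(EV,L)=13, d(EV,N)=13, d(EV,P)=17, d(EV,S)=8, d(EV,Y)=21/2
2. join L+N (d=1) ⇒ LN; edges |L|=1/2, |N|=1/2
  updated: d(C,LN)=17/2, d(EV,LN)=13, d(LN,P)=10, d(LN,S)=17, d(LN,Y)=17/2
3. join P+S (d=1) ⇒ PS; edges |P|=1/2, |S|=1/2
  updated: d(C,PS)=9/2, d(EV,PS)=25/2, d(LN,PS)=27/2, d(PS,Y)=13/2
4. join C+PS (d=9/2) ⇒ CPS; edges |C|=9/4, |PS|=7/4
  updated: d(CPS,EV)=35/3, d(CPS,LN)=71/6, d(CPS,Y)=6
5. join CPS+Y (d=6) ⇒ CPSY; edges |CPS|=3/4, |Y|=3
  updated: d(CPSY,EV)=91/8, d(CPSY,LN)=11
6. join CPSY+LN (d=11) ⇒ CLNPSY; edges |CPSY|=5/2, |LN|=5
  updated: d(CLNPSY,EV)=143/12
7. join CLNPSY+EV (d=143/12) ⇒ CELNPSVY; edges |CLNPSY|=11/24, |EV|=131/24
final tree: ((((C:9/4,(P:1/2,S:1/2):7/4):3/4,Y:3):5/2,(L:1/2,N:1/2):5):11/24,(E:1/2,V:1/2):131/24)
total length: 145/6

((((C:9/4,(P:1/2,S:1/2):7/4):3/4,Y:3):5/2,(L:1/2,N:1/2):5):11/24,(E:1/2,V:1/2):131/24)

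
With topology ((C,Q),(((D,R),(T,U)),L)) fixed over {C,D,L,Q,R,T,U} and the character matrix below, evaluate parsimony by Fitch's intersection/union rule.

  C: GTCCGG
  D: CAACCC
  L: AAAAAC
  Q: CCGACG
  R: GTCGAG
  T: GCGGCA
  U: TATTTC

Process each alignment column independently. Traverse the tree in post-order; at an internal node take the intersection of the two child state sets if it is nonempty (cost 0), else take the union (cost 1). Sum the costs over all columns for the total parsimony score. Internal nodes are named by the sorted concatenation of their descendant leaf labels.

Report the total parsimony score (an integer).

CQ@0: {G} ∪ {C} = {C,G} (union, +1)
DR@0: {C} ∪ {G} = {C,G} (union, +1)
TU@0: {G} ∪ {T} = {G,T} (union, +1)
DRTU@0: {C,G} ∩ {G,T} = {G} (intersection, +0)
DLRTU@0: {G} ∪ {A} = {A,G} (union, +1)
CDLQRTU@0: {C,G} ∩ {A,G} = {G} (intersection, +0)
CQ@1: {T} ∪ {C} = {C,T} (union, +1)
DR@1: {A} ∪ {T} = {A,T} (union, +1)
TU@1: {C} ∪ {A} = {A,C} (union, +1)
DRTU@1: {A,T} ∩ {A,C} = {A} (intersection, +0)
DLRTU@1: {A} ∩ {A} = {A} (intersection, +0)
CDLQRTU@1: {C,T} ∪ {A} = {A,C,T} (union, +1)
CQ@2: {C} ∪ {G} = {C,G} (union, +1)
DR@2: {A} ∪ {C} = {A,C} (union, +1)
TU@2: {G} ∪ {T} = {G,T} (union, +1)
DRTU@2: {A,C} ∪ {G,T} = {A,C,G,T} (union, +1)
DLRTU@2: {A,C,G,T} ∩ {A} = {A} (intersection, +0)
CDLQRTU@2: {C,G} ∪ {A} = {A,C,G} (union, +1)
CQ@3: {C} ∪ {A} = {A,C} (union, +1)
DR@3: {C} ∪ {G} = {C,G} (union, +1)
TU@3: {G} ∪ {T} = {G,T} (union, +1)
DRTU@3: {C,G} ∩ {G,T} = {G} (intersection, +0)
DLRTU@3: {G} ∪ {A} = {A,G} (union, +1)
CDLQRTU@3: {A,C} ∩ {A,G} = {A} (intersection, +0)
CQ@4: {G} ∪ {C} = {C,G} (union, +1)
DR@4: {C} ∪ {A} = {A,C} (union, +1)
TU@4: {C} ∪ {T} = {C,T} (union, +1)
DRTU@4: {A,C} ∩ {C,T} = {C} (intersection, +0)
DLRTU@4: {C} ∪ {A} = {A,C} (union, +1)
CDLQRTU@4: {C,G} ∩ {A,C} = {C} (intersection, +0)
CQ@5: {G} ∩ {G} = {G} (intersection, +0)
DR@5: {C} ∪ {G} = {C,G} (union, +1)
TU@5: {A} ∪ {C} = {A,C} (union, +1)
DRTU@5: {C,G} ∩ {A,C} = {C} (intersection, +0)
DLRTU@5: {C} ∩ {C} = {C} (intersection, +0)
CDLQRTU@5: {G} ∪ {C} = {C,G} (union, +1)
per-site changes: [4, 4, 5, 4, 4, 3]; total = 24

24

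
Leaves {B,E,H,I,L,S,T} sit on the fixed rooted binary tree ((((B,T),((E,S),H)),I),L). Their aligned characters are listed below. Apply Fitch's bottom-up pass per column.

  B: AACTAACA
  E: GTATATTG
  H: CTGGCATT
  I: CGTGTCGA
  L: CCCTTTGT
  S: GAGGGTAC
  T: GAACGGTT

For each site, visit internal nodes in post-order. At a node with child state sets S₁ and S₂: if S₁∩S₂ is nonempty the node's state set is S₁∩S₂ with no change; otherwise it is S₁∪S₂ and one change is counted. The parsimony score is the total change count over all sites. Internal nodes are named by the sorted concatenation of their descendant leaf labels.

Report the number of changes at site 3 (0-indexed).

4

site 0, node BT: B={A} ∪ T={G} → {A,G} (+1)
site 0, node ES: E={G} ∩ S={G} → {G} (+0)
site 0, node EHS: ES={G} ∪ H={C} → {C,G} (+1)
site 0, node BEHST: BT={A,G} ∩ EHS={C,G} → {G} (+0)
site 0, node BEHIST: BEHST={G} ∪ I={C} → {C,G} (+1)
site 0, node BEHILST: BEHIST={C,G} ∩ L={C} → {C} (+0)
site 1, node BT: B={A} ∩ T={A} → {A} (+0)
site 1, node ES: E={T} ∪ S={A} → {A,T} (+1)
site 1, node EHS: ES={A,T} ∩ H={T} → {T} (+0)
site 1, node BEHST: BT={A} ∪ EHS={T} → {A,T} (+1)
site 1, node BEHIST: BEHST={A,T} ∪ I={G} → {A,G,T} (+1)
site 1, node BEHILST: BEHIST={A,G,T} ∪ L={C} → {A,C,G,T} (+1)
site 2, node BT: B={C} ∪ T={A} → {A,C} (+1)
site 2, node ES: E={A} ∪ S={G} → {A,G} (+1)
site 2, node EHS: ES={A,G} ∩ H={G} → {G} (+0)
site 2, node BEHST: BT={A,C} ∪ EHS={G} → {A,C,G} (+1)
site 2, node BEHIST: BEHST={A,C,G} ∪ I={T} → {A,C,G,T} (+1)
site 2, node BEHILST: BEHIST={A,C,G,T} ∩ L={C} → {C} (+0)
site 3, node BT: B={T} ∪ T={C} → {C,T} (+1)
site 3, node ES: E={T} ∪ S={G} → {G,T} (+1)
site 3, node EHS: ES={G,T} ∩ H={G} → {G} (+0)
site 3, node BEHST: BT={C,T} ∪ EHS={G} → {C,G,T} (+1)
site 3, node BEHIST: BEHST={C,G,T} ∩ I={G} → {G} (+0)
site 3, node BEHILST: BEHIST={G} ∪ L={T} → {G,T} (+1)
site 4, node BT: B={A} ∪ T={G} → {A,G} (+1)
site 4, node ES: E={A} ∪ S={G} → {A,G} (+1)
site 4, node EHS: ES={A,G} ∪ H={C} → {A,C,G} (+1)
site 4, node BEHST: BT={A,G} ∩ EHS={A,C,G} → {A,G} (+0)
site 4, node BEHIST: BEHST={A,G} ∪ I={T} → {A,G,T} (+1)
site 4, node BEHILST: BEHIST={A,G,T} ∩ L={T} → {T} (+0)
site 5, node BT: B={A} ∪ T={G} → {A,G} (+1)
site 5, node ES: E={T} ∩ S={T} → {T} (+0)
site 5, node EHS: ES={T} ∪ H={A} → {A,T} (+1)
site 5, node BEHST: BT={A,G} ∩ EHS={A,T} → {A} (+0)
site 5, node BEHIST: BEHST={A} ∪ I={C} → {A,C} (+1)
site 5, node BEHILST: BEHIST={A,C} ∪ L={T} → {A,C,T} (+1)
site 6, node BT: B={C} ∪ T={T} → {C,T} (+1)
site 6, node ES: E={T} ∪ S={A} → {A,T} (+1)
site 6, node EHS: ES={A,T} ∩ H={T} → {T} (+0)
site 6, node BEHST: BT={C,T} ∩ EHS={T} → {T} (+0)
site 6, node BEHIST: BEHST={T} ∪ I={G} → {G,T} (+1)
site 6, node BEHILST: BEHIST={G,T} ∩ L={G} → {G} (+0)
site 7, node BT: B={A} ∪ T={T} → {A,T} (+1)
site 7, node ES: E={G} ∪ S={C} → {C,G} (+1)
site 7, node EHS: ES={C,G} ∪ H={T} → {C,G,T} (+1)
site 7, node BEHST: BT={A,T} ∩ EHS={C,G,T} → {T} (+0)
site 7, node BEHIST: BEHST={T} ∪ I={A} → {A,T} (+1)
site 7, node BEHILST: BEHIST={A,T} ∩ L={T} → {T} (+0)
per-site changes: [3, 4, 4, 4, 4, 4, 3, 4]; total = 30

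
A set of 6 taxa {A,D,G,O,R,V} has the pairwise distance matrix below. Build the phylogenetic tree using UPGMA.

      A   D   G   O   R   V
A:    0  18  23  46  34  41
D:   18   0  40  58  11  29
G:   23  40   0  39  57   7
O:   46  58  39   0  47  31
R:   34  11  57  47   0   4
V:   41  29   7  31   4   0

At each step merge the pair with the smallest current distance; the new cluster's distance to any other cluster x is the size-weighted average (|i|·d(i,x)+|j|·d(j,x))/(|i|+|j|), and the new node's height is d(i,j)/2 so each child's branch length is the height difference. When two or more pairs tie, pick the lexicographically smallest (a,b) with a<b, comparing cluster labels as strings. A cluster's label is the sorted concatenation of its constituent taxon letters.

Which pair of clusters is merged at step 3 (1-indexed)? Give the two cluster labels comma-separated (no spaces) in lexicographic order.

AD,RV

step 1: merge (R,V) at d=4; branch lengths R→2, V→2; new cluster RV
  updated: d(A,RV)=75/2, d(D,RV)=20, d(G,RV)=32, d(O,RV)=39
step 2: merge (A,D) at d=18; branch lengths A→9, D→9; new cluster AD
  updated: d(AD,G)=63/2, d(AD,O)=52, d(AD,RV)=115/4
step 3: merge (AD,RV) at d=115/4; branch lengths AD→43/8, RV→99/8; new cluster ADRV
  updated: d(ADRV,G)=127/4, d(ADRV,O)=91/2
step 4: merge (ADRV,G) at d=127/4; branch lengths ADRV→3/2, G→127/8; new cluster ADGRV
  updated: d(ADGRV,O)=221/5
step 5: merge (ADGRV,O) at d=221/5; branch lengths ADGRV→249/40, O→221/10; new cluster ADGORV
final tree: ((((A:9,D:9):43/8,(R:2,V:2):99/8):3/2,G:127/8):249/40,O:221/10)
total length: 1709/20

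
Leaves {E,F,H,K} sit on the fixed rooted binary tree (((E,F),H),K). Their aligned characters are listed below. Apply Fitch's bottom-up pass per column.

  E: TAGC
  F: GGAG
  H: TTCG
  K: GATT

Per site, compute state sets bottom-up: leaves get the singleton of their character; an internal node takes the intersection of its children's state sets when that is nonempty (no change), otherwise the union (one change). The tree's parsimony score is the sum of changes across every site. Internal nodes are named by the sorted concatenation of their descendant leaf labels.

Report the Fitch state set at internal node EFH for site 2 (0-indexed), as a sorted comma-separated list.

site 0, node EF: E={T} ∪ F={G} → {G,T} (+1)
site 0, node EFH: EF={G,T} ∩ H={T} → {T} (+0)
site 0, node EFHK: EFH={T} ∪ K={G} → {G,T} (+1)
site 1, node EF: E={A} ∪ F={G} → {A,G} (+1)
site 1, node EFH: EF={A,G} ∪ H={T} → {A,G,T} (+1)
site 1, node EFHK: EFH={A,G,T} ∩ K={A} → {A} (+0)
site 2, node EF: E={G} ∪ F={A} → {A,G} (+1)
site 2, node EFH: EF={A,G} ∪ H={C} → {A,C,G} (+1)
site 2, node EFHK: EFH={A,C,G} ∪ K={T} → {A,C,G,T} (+1)
site 3, node EF: E={C} ∪ F={G} → {C,G} (+1)
site 3, node EFH: EF={C,G} ∩ H={G} → {G} (+0)
site 3, node EFHK: EFH={G} ∪ K={T} → {G,T} (+1)
per-site changes: [2, 2, 3, 2]; total = 9

A,C,G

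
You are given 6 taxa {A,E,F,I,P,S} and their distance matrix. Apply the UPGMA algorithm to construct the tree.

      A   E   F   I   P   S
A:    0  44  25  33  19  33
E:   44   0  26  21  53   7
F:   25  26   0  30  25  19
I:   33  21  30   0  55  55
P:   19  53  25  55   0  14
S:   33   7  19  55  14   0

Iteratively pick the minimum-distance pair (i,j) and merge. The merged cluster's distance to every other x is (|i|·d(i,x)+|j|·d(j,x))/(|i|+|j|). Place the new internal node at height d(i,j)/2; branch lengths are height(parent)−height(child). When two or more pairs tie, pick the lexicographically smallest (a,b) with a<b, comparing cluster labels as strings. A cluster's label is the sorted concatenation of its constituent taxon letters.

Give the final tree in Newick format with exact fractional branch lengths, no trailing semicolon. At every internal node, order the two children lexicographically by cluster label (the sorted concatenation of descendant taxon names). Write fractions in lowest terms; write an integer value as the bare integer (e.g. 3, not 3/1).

(((A:19/2,P:19/2):20/3,((E:7/2,S:7/2):31/4,F:45/4):59/12):97/30,I:97/5)

step 1: merge (E,S) at d=7; branch lengths E→7/2, S→7/2; new cluster ES
  updated: d(A,ES)=77/2, d(ES,F)=45/2, d(ES,I)=38, d(ES,P)=67/2
step 2: merge (A,P) at d=19; branch lengths A→19/2, P→19/2; new cluster AP
  updated: d(AP,ES)=36, d(AP,F)=25, d(AP,I)=44
step 3: merge (ES,F) at d=45/2; branch lengths ES→31/4, F→45/4; new cluster EFS
  updated: d(AP,EFS)=97/3, d(EFS,I)=106/3
step 4: merge (AP,EFS) at d=97/3; branch lengths AP→20/3, EFS→59/12; new cluster AEFPS
  updated: d(AEFPS,I)=194/5
step 5: merge (AEFPS,I) at d=194/5; branch lengths AEFPS→97/30, I→97/5; new cluster AEFIPS
final tree: (((A:19/2,P:19/2):20/3,((E:7/2,S:7/2):31/4,F:45/4):59/12):97/30,I:97/5)
total length: 4753/60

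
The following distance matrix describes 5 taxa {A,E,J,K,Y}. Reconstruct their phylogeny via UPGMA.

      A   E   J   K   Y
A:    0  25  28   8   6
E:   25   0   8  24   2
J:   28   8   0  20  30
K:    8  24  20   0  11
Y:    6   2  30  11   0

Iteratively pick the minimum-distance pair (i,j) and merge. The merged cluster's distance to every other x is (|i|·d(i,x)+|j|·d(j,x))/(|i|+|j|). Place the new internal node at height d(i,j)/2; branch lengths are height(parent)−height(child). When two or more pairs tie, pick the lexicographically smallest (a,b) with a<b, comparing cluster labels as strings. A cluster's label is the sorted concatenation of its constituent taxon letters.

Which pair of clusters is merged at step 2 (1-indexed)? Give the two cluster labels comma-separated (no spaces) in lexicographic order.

1. join E+Y (d=2) ⇒ EY; edges |E|=1, |Y|=1
  updated: d(A,EY)=31/2, d(EY,J)=19, d(EY,K)=35/2
2. join A+K (d=8) ⇒ AK; edges |A|=4, |K|=4
  updated: d(AK,EY)=33/2, d(AK,J)=24
3. join AK+EY (d=33/2) ⇒ AEKY; edges |AK|=17/4, |EY|=29/4
  updated: d(AEKY,J)=43/2
4. join AEKY+J (d=43/2) ⇒ AEJKY; edges |AEKY|=5/2, |J|=43/4
final tree: (((A:4,K:4):17/4,(E:1,Y:1):29/4):5/2,J:43/4)
total length: 139/4

A,K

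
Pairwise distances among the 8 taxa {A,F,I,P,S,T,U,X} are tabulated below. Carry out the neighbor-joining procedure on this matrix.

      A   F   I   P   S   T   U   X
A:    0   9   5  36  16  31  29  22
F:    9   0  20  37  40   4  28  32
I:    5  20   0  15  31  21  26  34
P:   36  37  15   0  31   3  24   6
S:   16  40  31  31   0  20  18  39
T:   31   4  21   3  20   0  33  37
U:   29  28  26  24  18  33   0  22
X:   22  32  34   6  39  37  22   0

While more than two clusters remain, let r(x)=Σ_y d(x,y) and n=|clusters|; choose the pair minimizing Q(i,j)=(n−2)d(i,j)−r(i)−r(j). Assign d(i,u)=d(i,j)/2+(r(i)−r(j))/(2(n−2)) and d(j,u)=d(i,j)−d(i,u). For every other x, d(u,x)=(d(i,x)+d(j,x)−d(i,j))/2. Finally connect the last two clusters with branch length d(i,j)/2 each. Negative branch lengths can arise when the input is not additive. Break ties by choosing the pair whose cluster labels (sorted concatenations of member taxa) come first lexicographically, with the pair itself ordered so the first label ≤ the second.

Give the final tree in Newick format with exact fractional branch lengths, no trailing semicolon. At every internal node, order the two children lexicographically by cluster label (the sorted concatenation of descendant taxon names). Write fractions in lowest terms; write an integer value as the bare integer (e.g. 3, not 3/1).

((((A:3/2,I:7/2):101/16,(F:53/20,T:27/20):151/16):45/16,(P:-1/3,X:19/3):177/16):95/32,(S:41/4,U:31/4):95/32)

1. join P+X (d=6, Q=-308) ⇒ PX; edges |P|=-1/3, |X|=19/3
  updated: d(A,PX)=26, d(F,PX)=63/2, d(I,PX)=43/2, d(PX,S)=32, d(PX,T)=17, d(PX,U)=20
2. join F+T (d=4, Q=-477/2) ⇒ FT; edges |F|=53/20, |T|=27/20
  updated: d(A,FT)=18, d(FT,I)=37/2, d(FT,PX)=89/4, d(FT,S)=28, d(FT,U)=57/2
3. join A+I (d=5, Q=-176) ⇒ AI; edges |A|=3/2, |I|=7/2
  updated: d(AI,FT)=63/4, d(AI,PX)=85/4, d(AI,S)=21, d(AI,U)=25
4. join S+U (d=18, Q=-273/2) ⇒ SU; edges |S|=41/4, |U|=31/4
  updated: d(AI,SU)=14, d(FT,SU)=77/4, d(PX,SU)=17
5. join AI+FT (d=63/4, Q=-307/4) ⇒ AFIT; edges |AI|=101/16, |FT|=151/16
  updated: d(AFIT,PX)=111/8, d(AFIT,SU)=35/4
6. join AFIT+PX (d=111/8, Q=-317/8) ⇒ AFIPTX; edges |AFIT|=45/16, |PX|=177/16
  updated: d(AFIPTX,SU)=95/16
7. join AFIPTX+SU (d=95/16) ⇒ AFIPSTUX; edges |AFIPTX|=95/32, |SU|=95/32
final tree: ((((A:3/2,I:7/2):101/16,(F:53/20,T:27/20):151/16):45/16,(P:-1/3,X:19/3):177/16):95/32,(S:41/4,U:31/4):95/32)
total length: 1097/16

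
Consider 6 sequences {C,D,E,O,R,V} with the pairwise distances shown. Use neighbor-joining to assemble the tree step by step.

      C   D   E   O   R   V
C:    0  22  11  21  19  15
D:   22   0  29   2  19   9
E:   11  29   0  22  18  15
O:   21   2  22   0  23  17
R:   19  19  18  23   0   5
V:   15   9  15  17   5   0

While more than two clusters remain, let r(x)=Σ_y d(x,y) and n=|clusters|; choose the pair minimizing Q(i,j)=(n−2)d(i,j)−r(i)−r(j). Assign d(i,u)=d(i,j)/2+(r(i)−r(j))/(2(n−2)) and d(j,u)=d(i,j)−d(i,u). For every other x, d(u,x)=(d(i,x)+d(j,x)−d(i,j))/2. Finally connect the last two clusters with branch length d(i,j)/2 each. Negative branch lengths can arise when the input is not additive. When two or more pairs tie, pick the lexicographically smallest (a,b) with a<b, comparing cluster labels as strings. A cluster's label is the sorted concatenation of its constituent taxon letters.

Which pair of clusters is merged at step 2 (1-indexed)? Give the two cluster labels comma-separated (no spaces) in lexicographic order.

C,E

iteration 1: select D,O (d=2, Q=-158); attach at lengths (1/2, 3/2); label the merged cluster DO
  updated: d(C,DO)=41/2, d(DO,E)=49/2, d(DO,R)=20, d(DO,V)=12
iteration 2: select C,E (d=11, Q=-101); attach at lengths (5, 6); label the merged cluster CE
  updated: d(CE,DO)=17, d(CE,R)=13, d(CE,V)=19/2
iteration 3: select CE,DO (d=17, Q=-109/2); attach at lengths (49/8, 87/8); label the merged cluster CDEO
  updated: d(CDEO,R)=8, d(CDEO,V)=9/4
iteration 4: select CDEO,R (d=8, Q=-61/4); attach at lengths (21/8, 43/8); label the merged cluster CDEOR
  updated: d(CDEOR,V)=-3/8
iteration 5: select CDEOR,V (d=-3/8); attach at lengths (-3/16, -3/16); label the merged cluster CDEORV
final tree: ((((C:5,E:6):49/8,(D:1/2,O:3/2):87/8):21/8,R:43/8):-3/16,V:-3/16)
total length: 301/8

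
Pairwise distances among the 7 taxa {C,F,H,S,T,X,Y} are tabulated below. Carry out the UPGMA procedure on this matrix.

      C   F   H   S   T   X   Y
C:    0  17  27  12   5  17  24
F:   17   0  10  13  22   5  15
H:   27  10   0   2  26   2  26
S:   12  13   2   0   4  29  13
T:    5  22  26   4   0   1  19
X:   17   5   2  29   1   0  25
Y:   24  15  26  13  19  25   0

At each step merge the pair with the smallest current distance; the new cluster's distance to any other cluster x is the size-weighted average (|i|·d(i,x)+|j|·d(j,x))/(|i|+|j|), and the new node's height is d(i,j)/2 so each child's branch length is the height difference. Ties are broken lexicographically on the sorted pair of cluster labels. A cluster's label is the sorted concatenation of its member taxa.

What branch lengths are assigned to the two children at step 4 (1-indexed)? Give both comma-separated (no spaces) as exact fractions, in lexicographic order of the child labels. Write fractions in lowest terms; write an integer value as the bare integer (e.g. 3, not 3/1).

1. join T+X (d=1) ⇒ TX; edges |T|=1/2, |X|=1/2
  updated: d(C,TX)=11, d(F,TX)=27/2, d(H,TX)=14, d(S,TX)=33/2, d(TX,Y)=22
2. join H+S (d=2) ⇒ HS; edges |H|=1, |S|=1
  updated: d(C,HS)=39/2, d(F,HS)=23/2, d(HS,TX)=61/4, d(HS,Y)=39/2
3. join C+TX (d=11) ⇒ CTX; edges |C|=11/2, |TX|=5
  updated: d(CTX,F)=44/3, d(CTX,HS)=50/3, d(CTX,Y)=68/3
4. join F+HS (d=23/2) ⇒ FHS; edges |F|=23/4, |HS|=19/4
  updated: d(CTX,FHS)=16, d(FHS,Y)=18
5. join CTX+FHS (d=16) ⇒ CFHSTX; edges |CTX|=5/2, |FHS|=9/4
  updated: d(CFHSTX,Y)=61/3
6. join CFHSTX+Y (d=61/3) ⇒ CFHSTXY; edges |CFHSTX|=13/6, |Y|=61/6
final tree: (((C:11/2,(T:1/2,X:1/2):5):5/2,(F:23/4,(H:1,S:1):19/4):9/4):13/6,Y:61/6)
total length: 493/12

23/4,19/4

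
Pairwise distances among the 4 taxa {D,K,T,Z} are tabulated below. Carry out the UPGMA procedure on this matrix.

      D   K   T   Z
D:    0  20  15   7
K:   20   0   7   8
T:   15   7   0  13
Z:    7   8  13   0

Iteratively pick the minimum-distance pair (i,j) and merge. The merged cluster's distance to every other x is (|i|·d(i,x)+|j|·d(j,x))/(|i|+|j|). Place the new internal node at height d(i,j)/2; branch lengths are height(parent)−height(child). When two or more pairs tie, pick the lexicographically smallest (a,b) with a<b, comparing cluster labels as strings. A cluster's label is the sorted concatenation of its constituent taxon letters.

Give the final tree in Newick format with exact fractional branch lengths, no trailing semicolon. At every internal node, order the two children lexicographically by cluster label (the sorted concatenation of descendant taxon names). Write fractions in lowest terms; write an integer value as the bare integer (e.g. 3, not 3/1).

step 1: merge (D,Z) at d=7; branch lengths D→7/2, Z→7/2; new cluster DZ
  updated: d(DZ,K)=14, d(DZ,T)=14
step 2: merge (K,T) at d=7; branch lengths K→7/2, T→7/2; new cluster KT
  updated: d(DZ,KT)=14
step 3: merge (DZ,KT) at d=14; branch lengths DZ→7/2, KT→7/2; new cluster DKTZ
final tree: ((D:7/2,Z:7/2):7/2,(K:7/2,T:7/2):7/2)
total length: 21

((D:7/2,Z:7/2):7/2,(K:7/2,T:7/2):7/2)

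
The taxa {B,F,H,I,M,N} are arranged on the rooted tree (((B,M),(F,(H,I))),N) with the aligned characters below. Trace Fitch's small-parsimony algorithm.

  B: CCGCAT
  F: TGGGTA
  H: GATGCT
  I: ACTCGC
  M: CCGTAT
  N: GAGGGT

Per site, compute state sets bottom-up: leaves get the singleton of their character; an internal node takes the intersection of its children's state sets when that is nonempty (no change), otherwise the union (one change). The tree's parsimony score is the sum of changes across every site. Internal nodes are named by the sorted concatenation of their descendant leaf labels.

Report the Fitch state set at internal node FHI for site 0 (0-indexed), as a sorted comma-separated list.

A,G,T

site 0, node BM: B={C} ∩ M={C} → {C} (+0)
site 0, node HI: H={G} ∪ I={A} → {A,G} (+1)
site 0, node FHI: F={T} ∪ HI={A,G} → {A,G,T} (+1)
site 0, node BFHIM: BM={C} ∪ FHI={A,G,T} → {A,C,G,T} (+1)
site 0, node BFHIMN: BFHIM={A,C,G,T} ∩ N={G} → {G} (+0)
site 1, node BM: B={C} ∩ M={C} → {C} (+0)
site 1, node HI: H={A} ∪ I={C} → {A,C} (+1)
site 1, node FHI: F={G} ∪ HI={A,C} → {A,C,G} (+1)
site 1, node BFHIM: BM={C} ∩ FHI={A,C,G} → {C} (+0)
site 1, node BFHIMN: BFHIM={C} ∪ N={A} → {A,C} (+1)
site 2, node BM: B={G} ∩ M={G} → {G} (+0)
site 2, node HI: H={T} ∩ I={T} → {T} (+0)
site 2, node FHI: F={G} ∪ HI={T} → {G,T} (+1)
site 2, node BFHIM: BM={G} ∩ FHI={G,T} → {G} (+0)
site 2, node BFHIMN: BFHIM={G} ∩ N={G} → {G} (+0)
site 3, node BM: B={C} ∪ M={T} → {C,T} (+1)
site 3, node HI: H={G} ∪ I={C} → {C,G} (+1)
site 3, node FHI: F={G} ∩ HI={C,G} → {G} (+0)
site 3, node BFHIM: BM={C,T} ∪ FHI={G} → {C,G,T} (+1)
site 3, node BFHIMN: BFHIM={C,G,T} ∩ N={G} → {G} (+0)
site 4, node BM: B={A} ∩ M={A} → {A} (+0)
site 4, node HI: H={C} ∪ I={G} → {C,G} (+1)
site 4, node FHI: F={T} ∪ HI={C,G} → {C,G,T} (+1)
site 4, node BFHIM: BM={A} ∪ FHI={C,G,T} → {A,C,G,T} (+1)
site 4, node BFHIMN: BFHIM={A,C,G,T} ∩ N={G} → {G} (+0)
site 5, node BM: B={T} ∩ M={T} → {T} (+0)
site 5, node HI: H={T} ∪ I={C} → {C,T} (+1)
site 5, node FHI: F={A} ∪ HI={C,T} → {A,C,T} (+1)
site 5, node BFHIM: BM={T} ∩ FHI={A,C,T} → {T} (+0)
site 5, node BFHIMN: BFHIM={T} ∩ N={T} → {T} (+0)
per-site changes: [3, 3, 1, 3, 3, 2]; total = 15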